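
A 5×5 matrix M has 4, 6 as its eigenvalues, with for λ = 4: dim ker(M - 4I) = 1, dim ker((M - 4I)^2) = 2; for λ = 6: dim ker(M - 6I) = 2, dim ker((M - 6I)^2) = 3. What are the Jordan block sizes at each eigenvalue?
Jordan blocks: (4, 2), (6, 2), (6, 1)

λ = 4: successive nullity increments [1, 1] count blocks of size ≥ k; block sizes are [2].
λ = 6: successive nullity increments [2, 1] count blocks of size ≥ k; block sizes are [2, 1].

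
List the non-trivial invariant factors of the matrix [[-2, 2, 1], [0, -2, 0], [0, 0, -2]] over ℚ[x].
x + 2, (x + 2)^2

The Jordan structure of A has elementary divisors (x + 2)^2, (x + 2). Arranging the block sizes at each eigenvalue in decreasing order and taking row products gives the invariant factors.

Invariant factors (smallest first, each dividing the next): x + 2, (x + 2)^2.

Check: the last factor (x + 2)^2 is the minimal polynomial, and the product (x + 2)^3 is the characteristic polynomial.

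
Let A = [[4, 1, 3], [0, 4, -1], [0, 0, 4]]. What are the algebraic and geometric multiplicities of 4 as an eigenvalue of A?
algebraic multiplicity 3, geometric multiplicity 1

The characteristic polynomial is (x - 4)^3, so the factor x - 4 appears with exponent 3: the algebraic multiplicity is 3.

rank(A - 4I) = 2, so the eigenspace has dimension 3 - 2 = 1: the geometric multiplicity is 1.

Since 1 < 3, A is not diagonalizable.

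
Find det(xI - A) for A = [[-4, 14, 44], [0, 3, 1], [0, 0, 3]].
xI - A = [[x + 4, -14, -44], [0, x - 3, -1], [0, 0, x - 3]].

Expanding det(xI - A) along the first row:
det(xI - A) = + (x + 4)·det([[x - 3, -1], [0, x - 3]]) - (-14)·det([[0, -1], [0, x - 3]]) + (-44)·det([[0, x - 3], [0, 0]]).

Evaluating gives χ_A(x) = x^3 - 2x^2 - 15x + 36 = (x - 3)^2(x + 4).

χ_A(x) = (x - 3)^2(x + 4)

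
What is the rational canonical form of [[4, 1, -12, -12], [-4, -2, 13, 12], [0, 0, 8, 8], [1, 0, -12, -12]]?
R = [[0, 0, 0, 8], [1, 0, 0, 4], [0, 1, 0, 0], [0, 0, 1, -2]]

The invariant factors of A (the non-unit diagonal entries of the Smith normal form of xI - A over ℚ[x]) are (x + 2)(x^3 - 4), each dividing the next. The characteristic polynomial is their product, (x + 2)(x^3 - 4).

The rational canonical form is the block-diagonal matrix of companion matrices C(f_i):
R = [[0, 0, 0, 8], [1, 0, 0, 4], [0, 1, 0, 0], [0, 0, 1, -2]].

Note the characteristic polynomial does not split into linear factors over ℚ, so A has no Jordan form over ℚ; the rational canonical form exists over any field.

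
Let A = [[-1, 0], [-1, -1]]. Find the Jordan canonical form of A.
The characteristic polynomial is det(xI - A) = (x + 1)^2, so the eigenvalues are -1 (algebraic multiplicity 2).

For λ = -1: rank(A + I) = 1, rank((A + I)^2) = 0. The eigenspace has dimension 2 - 1 = 1, so there is 1 Jordan block; the rank sequence gives block sizes [2].

Assembling the blocks gives the Jordan form J above.

J = [[-1, 1], [0, -1]]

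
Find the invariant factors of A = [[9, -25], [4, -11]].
(x + 1)^2

The Jordan structure of A has elementary divisors (x + 1)^2. Arranging the block sizes at each eigenvalue in decreasing order and taking row products gives the invariant factors.

Invariant factors (smallest first, each dividing the next): (x + 1)^2.

Check: the last factor (x + 1)^2 is the minimal polynomial, and the product (x + 1)^2 is the characteristic polynomial.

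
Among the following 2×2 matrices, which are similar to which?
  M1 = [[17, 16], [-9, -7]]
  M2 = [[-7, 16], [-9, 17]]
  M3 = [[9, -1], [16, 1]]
Characteristic polynomials: χ_{M1} = (x - 5)^2, χ_{M2} = (x - 5)^2, χ_{M3} = (x - 5)^2.

{M1, M2, M3}: invariant factors (x - 5)^2.

Matrices are similar if and only if their invariant-factor lists agree; the partition into similarity classes is {M1, M2, M3}.

1 class: {M1, M2, M3}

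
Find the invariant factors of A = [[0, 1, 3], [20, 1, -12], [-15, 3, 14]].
The Jordan structure of A has elementary divisors (x - 5)^2, (x - 5). Arranging the block sizes at each eigenvalue in decreasing order and taking row products gives the invariant factors.

Invariant factors (smallest first, each dividing the next): x - 5, (x - 5)^2.

Check: the last factor (x - 5)^2 is the minimal polynomial, and the product (x - 5)^3 is the characteristic polynomial.

x - 5, (x - 5)^2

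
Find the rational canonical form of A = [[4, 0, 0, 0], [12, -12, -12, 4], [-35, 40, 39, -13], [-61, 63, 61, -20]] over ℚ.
The invariant factors of A (the non-unit diagonal entries of the Smith normal form of xI - A over ℚ[x]) are x - 4, (x - 4)(x^2 - 3x + 1), each dividing the next. The characteristic polynomial is their product, (x - 4)^2(x^2 - 3x + 1).

The rational canonical form is the block-diagonal matrix of companion matrices C(f_i):
R = [[4, 0, 0, 0], [0, 0, 0, 4], [0, 1, 0, -13], [0, 0, 1, 7]].

Note the characteristic polynomial does not split into linear factors over ℚ, so A has no Jordan form over ℚ; the rational canonical form exists over any field.

R = [[4, 0, 0, 0], [0, 0, 0, 4], [0, 1, 0, -13], [0, 0, 1, 7]]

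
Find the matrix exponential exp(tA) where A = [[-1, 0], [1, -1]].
A has Jordan form J = [[-1, 1], [0, -1]] with A = PJP^{-1}, so e^{tA} = P e^{tJ} P^{-1}.

For a Jordan block J_k(λ), e^{tJ_k(λ)} = e^{λt} · (I + tN + t^2 N^2/2! + ... + t^{k-1} N^{k-1}/(k-1)!) where N is the nilpotent superdiagonal part.

Assembling the blocks and conjugating back gives the entries of e^{tA} as shown above.

e^{tA} = [[e^{-t}, 0], [t*e^{-t}, e^{-t}]]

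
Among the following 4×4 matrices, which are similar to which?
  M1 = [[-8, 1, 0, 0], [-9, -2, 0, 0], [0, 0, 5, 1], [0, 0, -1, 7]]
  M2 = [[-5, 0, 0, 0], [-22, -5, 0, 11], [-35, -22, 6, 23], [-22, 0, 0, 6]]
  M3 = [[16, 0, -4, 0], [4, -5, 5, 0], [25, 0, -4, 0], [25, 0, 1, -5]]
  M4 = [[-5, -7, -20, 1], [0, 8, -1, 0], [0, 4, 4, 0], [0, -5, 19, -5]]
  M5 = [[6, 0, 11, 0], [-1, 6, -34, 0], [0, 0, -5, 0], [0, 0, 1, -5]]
2 classes: {M1, M4, M5}, {M2, M3}

Characteristic polynomials: χ_{M1} = (x - 6)^2(x + 5)^2, χ_{M2} = (x - 6)^2(x + 5)^2, χ_{M3} = (x - 6)^2(x + 5)^2, χ_{M4} = (x - 6)^2(x + 5)^2, χ_{M5} = (x - 6)^2(x + 5)^2.

{M1, M4, M5}: invariant factors (x - 6)^2(x + 5)^2.

{M2, M3}: invariant factors x + 5, (x - 6)^2(x + 5).

Matrices are similar if and only if their invariant-factor lists agree; the partition into similarity classes is {M1, M4, M5}, {M2, M3}.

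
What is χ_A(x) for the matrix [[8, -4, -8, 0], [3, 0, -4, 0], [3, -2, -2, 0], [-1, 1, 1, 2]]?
xI - A = [[x - 8, 4, 8, 0], [-3, x, 4, 0], [-3, 2, x + 2, 0], [1, -1, -1, x - 2]].

Expanding det(xI - A) along the first row:
det(xI - A) = + (x - 8)·det([[x, 4, 0], [2, x + 2, 0], [-1, -1, x - 2]]) - (4)·det([[-3, 4, 0], [-3, x + 2, 0], [1, -1, x - 2]]) + (8)·det([[-3, x, 0], [-3, 2, 0], [1, -1, x - 2]]) - (0)·det([[-3, x, 4], [-3, 2, x + 2], [1, -1, -1]]).

Evaluating gives χ_A(x) = x^4 - 8x^3 + 24x^2 - 32x + 16 = (x - 2)^4.

χ_A(x) = (x - 2)^4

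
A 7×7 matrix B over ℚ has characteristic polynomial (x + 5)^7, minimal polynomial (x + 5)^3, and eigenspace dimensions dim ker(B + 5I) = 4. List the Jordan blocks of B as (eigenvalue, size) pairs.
Jordan blocks: (-5, 3), (-5, 2), (-5, 1), (-5, 1)

λ = -5: algebraic multiplicity 7 (exponent in χ_B), largest block size 3 (exponent in m_B), 4 blocks (geometric multiplicity). These force block sizes [3, 2, 1, 1].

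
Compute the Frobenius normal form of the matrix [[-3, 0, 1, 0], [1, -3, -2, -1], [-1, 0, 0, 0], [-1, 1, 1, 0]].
The invariant factors of A (the non-unit diagonal entries of the Smith normal form of xI - A over ℚ[x]) are x^2 + 3x + 1, x^2 + 3x + 1, each dividing the next. The characteristic polynomial is their product, (x^2 + 3x + 1)^2.

The rational canonical form is the block-diagonal matrix of companion matrices C(f_i):
R = [[0, -1, 0, 0], [1, -3, 0, 0], [0, 0, 0, -1], [0, 0, 1, -3]].

Note the characteristic polynomial does not split into linear factors over ℚ, so A has no Jordan form over ℚ; the rational canonical form exists over any field.

R = [[0, -1, 0, 0], [1, -3, 0, 0], [0, 0, 0, -1], [0, 0, 1, -3]]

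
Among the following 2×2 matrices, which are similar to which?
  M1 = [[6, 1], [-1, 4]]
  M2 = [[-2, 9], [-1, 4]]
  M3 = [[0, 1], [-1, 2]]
Characteristic polynomials: χ_{M1} = (x - 5)^2, χ_{M2} = (x - 1)^2, χ_{M3} = (x - 1)^2.

{M1}: invariant factors (x - 5)^2.

{M2, M3}: invariant factors (x - 1)^2.

Matrices are similar if and only if their invariant-factor lists agree; the partition into similarity classes is {M1}, {M2, M3}.

2 classes: {M1}, {M2, M3}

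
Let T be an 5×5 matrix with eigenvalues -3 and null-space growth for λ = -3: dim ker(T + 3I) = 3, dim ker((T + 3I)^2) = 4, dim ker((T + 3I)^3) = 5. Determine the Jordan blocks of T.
Jordan blocks: (-3, 3), (-3, 1), (-3, 1)

λ = -3: successive nullity increments [3, 1, 1] count blocks of size ≥ k; block sizes are [3, 1, 1].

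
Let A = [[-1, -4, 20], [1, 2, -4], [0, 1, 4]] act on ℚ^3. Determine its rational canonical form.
R = [[0, 0, 24], [1, 0, -10], [0, 1, 5]]

The invariant factors of A (the non-unit diagonal entries of the Smith normal form of xI - A over ℚ[x]) are (x - 4)(x^2 - x + 6), each dividing the next. The characteristic polynomial is their product, (x - 4)(x^2 - x + 6).

The rational canonical form is the block-diagonal matrix of companion matrices C(f_i):
R = [[0, 0, 24], [1, 0, -10], [0, 1, 5]].

Note the characteristic polynomial does not split into linear factors over ℚ, so A has no Jordan form over ℚ; the rational canonical form exists over any field.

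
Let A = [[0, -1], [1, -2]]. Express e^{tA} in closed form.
e^{tA} = [[(t + 1)*e^{-t}, -t*e^{-t}], [t*e^{-t}, (1 - t)*e^{-t}]]

A has Jordan form J = [[-1, 1], [0, -1]] with A = PJP^{-1}, so e^{tA} = P e^{tJ} P^{-1}.

For a Jordan block J_k(λ), e^{tJ_k(λ)} = e^{λt} · (I + tN + t^2 N^2/2! + ... + t^{k-1} N^{k-1}/(k-1)!) where N is the nilpotent superdiagonal part.

Assembling the blocks and conjugating back gives the entries of e^{tA} as shown above.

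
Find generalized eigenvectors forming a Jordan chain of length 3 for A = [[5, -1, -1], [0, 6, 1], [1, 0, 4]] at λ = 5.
v_1 = [[2, -1, 1]]^T, v_2 = [[0, 0, 1]]^T, v_3 = [[-1, 1, -1]]^T

We seek v_1 ∈ ker((A - 5I)^3) \ ker((A - 5I)^2), then set v_{i+1} = (A - 5I) v_i.

One such chain is v_1 = [[2, -1, 1]]^T, v_2 = [[0, 0, 1]]^T, v_3 = [[-1, 1, -1]]^T. Check: (A - 5I) v_3 = [[0, 0, 0]]^T = 0.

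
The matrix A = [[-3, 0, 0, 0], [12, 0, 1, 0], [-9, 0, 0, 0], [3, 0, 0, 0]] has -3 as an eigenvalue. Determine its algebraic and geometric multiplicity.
algebraic multiplicity 1, geometric multiplicity 1

The characteristic polynomial is x^3(x + 3), so the factor x + 3 appears with exponent 1: the algebraic multiplicity is 1.

rank(A + 3I) = 3, so the eigenspace has dimension 4 - 3 = 1: the geometric multiplicity is 1.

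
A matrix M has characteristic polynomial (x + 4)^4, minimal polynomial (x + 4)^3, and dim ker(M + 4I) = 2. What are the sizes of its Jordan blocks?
Jordan blocks: (-4, 3), (-4, 1)

λ = -4: algebraic multiplicity 4 (exponent in χ_M), largest block size 3 (exponent in m_M), 2 blocks (geometric multiplicity). These force block sizes [3, 1].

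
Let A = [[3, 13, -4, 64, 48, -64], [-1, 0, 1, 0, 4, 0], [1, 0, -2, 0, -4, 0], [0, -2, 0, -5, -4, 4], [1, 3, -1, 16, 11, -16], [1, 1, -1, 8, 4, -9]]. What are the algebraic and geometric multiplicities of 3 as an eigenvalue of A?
algebraic multiplicity 1, geometric multiplicity 1

The characteristic polynomial is (x - 3)(x + 1)^5, so the factor x - 3 appears with exponent 1: the algebraic multiplicity is 1.

rank(A - 3I) = 5, so the eigenspace has dimension 6 - 5 = 1: the geometric multiplicity is 1.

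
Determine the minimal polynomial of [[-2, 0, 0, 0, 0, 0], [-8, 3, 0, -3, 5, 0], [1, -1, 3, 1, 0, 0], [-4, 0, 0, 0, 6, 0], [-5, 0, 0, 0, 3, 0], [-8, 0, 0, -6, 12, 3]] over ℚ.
m_A(x) = x(x - 3)^3(x + 2)

The characteristic polynomial factors as x(x - 3)^4(x + 2). The minimal polynomial is ∏(x - λ)^{k_λ} where k_λ is the size of the largest Jordan block at λ.

For λ = -2: rank(A + 2I) = 5, and the largest Jordan block has size 1 (the smallest k with rank((A + 2I)^k) = rank((A + 2I)^(k+1))).
For λ = 0: rank(A) = 5, and the largest Jordan block has size 1 (the smallest k with rank(A^k) = rank(A^(k+1))).
For λ = 3: rank(A - 3I) = 4, and the largest Jordan block has size 3 (the smallest k with rank((A - 3I)^k) = rank((A - 3I)^(k+1))).

So m_A(x) = x(x - 3)^3(x + 2).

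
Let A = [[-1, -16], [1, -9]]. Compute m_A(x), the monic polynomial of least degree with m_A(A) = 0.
m_A(x) = (x + 5)^2

The characteristic polynomial factors as (x + 5)^2. The minimal polynomial is ∏(x - λ)^{k_λ} where k_λ is the size of the largest Jordan block at λ.

For λ = -5: rank(A + 5I) = 1, and the largest Jordan block has size 2 (the smallest k with rank((A + 5I)^k) = rank((A + 5I)^(k+1))).

So m_A(x) = (x + 5)^2.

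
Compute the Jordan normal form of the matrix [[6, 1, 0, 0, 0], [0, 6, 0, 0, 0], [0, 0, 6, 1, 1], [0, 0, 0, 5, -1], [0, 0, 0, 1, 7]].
The characteristic polynomial is det(xI - A) = (x - 6)^5, so the eigenvalues are 6 (algebraic multiplicity 5).

For λ = 6: rank(A - 6I) = 2, rank((A - 6I)^2) = 0. The eigenspace has dimension 5 - 2 = 3, so there are 3 Jordan blocks; the rank sequence gives block sizes [2, 2, 1].

Assembling the blocks gives the Jordan form J above.

J = [[6, 1, 0, 0, 0], [0, 6, 0, 0, 0], [0, 0, 6, 1, 0], [0, 0, 0, 6, 0], [0, 0, 0, 0, 6]]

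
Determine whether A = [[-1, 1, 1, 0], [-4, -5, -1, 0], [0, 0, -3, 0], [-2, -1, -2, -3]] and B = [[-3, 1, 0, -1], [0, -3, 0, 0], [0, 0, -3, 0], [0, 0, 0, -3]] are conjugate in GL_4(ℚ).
No.

Both have characteristic polynomial (x + 3)^4, but the minimal polynomial of A is (x + 3)^3 while the minimal polynomial of B is (x + 3)^2. The minimal polynomial is a similarity invariant, so A and B are not similar.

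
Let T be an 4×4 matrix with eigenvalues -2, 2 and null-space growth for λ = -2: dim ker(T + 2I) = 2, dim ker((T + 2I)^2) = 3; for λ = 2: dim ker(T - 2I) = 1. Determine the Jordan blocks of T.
λ = -2: successive nullity increments [2, 1] count blocks of size ≥ k; block sizes are [2, 1].
λ = 2: successive nullity increments [1] count blocks of size ≥ k; block sizes are [1].

Jordan blocks: (-2, 2), (-2, 1), (2, 1)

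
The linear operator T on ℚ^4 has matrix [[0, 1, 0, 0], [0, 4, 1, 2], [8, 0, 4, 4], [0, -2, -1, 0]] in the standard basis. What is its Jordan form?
J = [[2, 1, 0, 0], [0, 2, 1, 0], [0, 0, 2, 0], [0, 0, 0, 2]]

The characteristic polynomial is det(xI - A) = (x - 2)^4, so the eigenvalues are 2 (algebraic multiplicity 4).

For λ = 2: rank(A - 2I) = 2, rank((A - 2I)^2) = 1, rank((A - 2I)^3) = 0. The eigenspace has dimension 4 - 2 = 2, so there are 2 Jordan blocks; the rank sequence gives block sizes [3, 1].

Assembling the blocks gives the Jordan form J above.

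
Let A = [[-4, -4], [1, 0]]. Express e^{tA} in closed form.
e^{tA} = [[(1 - 2*t)*e^{-2*t}, -4*t*e^{-2*t}], [t*e^{-2*t}, (2*t + 1)*e^{-2*t}]]

A has Jordan form J = [[-2, 1], [0, -2]] with A = PJP^{-1}, so e^{tA} = P e^{tJ} P^{-1}.

For a Jordan block J_k(λ), e^{tJ_k(λ)} = e^{λt} · (I + tN + t^2 N^2/2! + ... + t^{k-1} N^{k-1}/(k-1)!) where N is the nilpotent superdiagonal part.

Assembling the blocks and conjugating back gives the entries of e^{tA} as shown above.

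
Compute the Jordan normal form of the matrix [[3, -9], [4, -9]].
J = [[-3, 1], [0, -3]]

The characteristic polynomial is det(xI - A) = (x + 3)^2, so the eigenvalues are -3 (algebraic multiplicity 2).

For λ = -3: rank(A + 3I) = 1, rank((A + 3I)^2) = 0. The eigenspace has dimension 2 - 1 = 1, so there is 1 Jordan block; the rank sequence gives block sizes [2].

Assembling the blocks gives the Jordan form J above.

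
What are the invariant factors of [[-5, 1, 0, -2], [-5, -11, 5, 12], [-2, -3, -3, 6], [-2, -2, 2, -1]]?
The Jordan structure of A has elementary divisors (x + 5)^3, (x + 5). Arranging the block sizes at each eigenvalue in decreasing order and taking row products gives the invariant factors.

Invariant factors (smallest first, each dividing the next): x + 5, (x + 5)^3.

Check: the last factor (x + 5)^3 is the minimal polynomial, and the product (x + 5)^4 is the characteristic polynomial.

x + 5, (x + 5)^3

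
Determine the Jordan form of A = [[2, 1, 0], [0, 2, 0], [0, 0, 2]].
The characteristic polynomial is det(xI - A) = (x - 2)^3, so the eigenvalues are 2 (algebraic multiplicity 3).

For λ = 2: rank(A - 2I) = 1, rank((A - 2I)^2) = 0. The eigenspace has dimension 3 - 1 = 2, so there are 2 Jordan blocks; the rank sequence gives block sizes [2, 1].

Assembling the blocks gives the Jordan form J above.

J = [[2, 1, 0], [0, 2, 0], [0, 0, 2]]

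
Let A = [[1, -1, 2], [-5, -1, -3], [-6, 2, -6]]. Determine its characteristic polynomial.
xI - A = [[x - 1, 1, -2], [5, x + 1, 3], [6, -2, x + 6]].

Expanding det(xI - A) along the first row:
det(xI - A) = + (x - 1)·det([[x + 1, 3], [-2, x + 6]]) - (1)·det([[5, 3], [6, x + 6]]) + (-2)·det([[5, x + 1], [6, -2]]).

Evaluating gives χ_A(x) = x^3 + 6x^2 + 12x + 8 = (x + 2)^3.

χ_A(x) = (x + 2)^3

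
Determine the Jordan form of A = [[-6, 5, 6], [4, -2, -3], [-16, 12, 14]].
The characteristic polynomial is det(xI - A) = (x - 2)^3, so the eigenvalues are 2 (algebraic multiplicity 3).

For λ = 2: rank(A - 2I) = 2, rank((A - 2I)^2) = 1, rank((A - 2I)^3) = 0. The eigenspace has dimension 3 - 2 = 1, so there is 1 Jordan block; the rank sequence gives block sizes [3].

Assembling the blocks gives the Jordan form J above.

J = [[2, 1, 0], [0, 2, 1], [0, 0, 2]]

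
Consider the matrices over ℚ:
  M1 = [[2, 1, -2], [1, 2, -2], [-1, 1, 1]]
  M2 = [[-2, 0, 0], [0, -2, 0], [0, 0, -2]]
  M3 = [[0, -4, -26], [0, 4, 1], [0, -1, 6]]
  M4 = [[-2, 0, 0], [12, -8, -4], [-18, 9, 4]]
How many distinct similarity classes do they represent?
Characteristic polynomials: χ_{M1} = (x - 3)(x - 1)^2, χ_{M2} = (x + 2)^3, χ_{M3} = x(x - 5)^2, χ_{M4} = (x + 2)^3.

{M1}: invariant factors (x - 3)(x - 1)^2.

{M2}: invariant factors x + 2, x + 2, x + 2.

{M3}: invariant factors x(x - 5)^2.

{M4}: invariant factors x + 2, (x + 2)^2.

Matrices are similar if and only if their invariant-factor lists agree; the partition into similarity classes is {M1}, {M2}, {M3}, {M4}.

4 classes: {M1}, {M2}, {M3}, {M4}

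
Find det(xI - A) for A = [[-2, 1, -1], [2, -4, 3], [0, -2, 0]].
xI - A = [[x + 2, -1, 1], [-2, x + 4, -3], [0, 2, x]].

Expanding det(xI - A) along the first row:
det(xI - A) = + (x + 2)·det([[x + 4, -3], [2, x]]) - (-1)·det([[-2, -3], [0, x]]) + (1)·det([[-2, x + 4], [0, 2]]).

Evaluating gives χ_A(x) = x^3 + 6x^2 + 12x + 8 = (x + 2)^3.

χ_A(x) = (x + 2)^3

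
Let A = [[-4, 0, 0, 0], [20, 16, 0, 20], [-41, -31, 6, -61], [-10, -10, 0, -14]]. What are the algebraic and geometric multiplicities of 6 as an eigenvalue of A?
The characteristic polynomial is (x - 6)^2(x + 4)^2, so the factor x - 6 appears with exponent 2: the algebraic multiplicity is 2.

rank(A - 6I) = 3, so the eigenspace has dimension 4 - 3 = 1: the geometric multiplicity is 1.

Since 1 < 2, A is not diagonalizable.

algebraic multiplicity 2, geometric multiplicity 1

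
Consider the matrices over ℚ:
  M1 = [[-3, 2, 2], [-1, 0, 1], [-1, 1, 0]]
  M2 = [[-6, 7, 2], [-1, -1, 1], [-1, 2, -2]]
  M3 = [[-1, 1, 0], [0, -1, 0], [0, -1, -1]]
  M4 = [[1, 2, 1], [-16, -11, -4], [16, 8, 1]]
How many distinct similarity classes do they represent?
3 classes: {M1, M3}, {M2}, {M4}

Characteristic polynomials: χ_{M1} = (x + 1)^3, χ_{M2} = (x + 3)^3, χ_{M3} = (x + 1)^3, χ_{M4} = (x + 3)^3.

{M1, M3}: invariant factors x + 1, (x + 1)^2.

{M2}: invariant factors (x + 3)^3.

{M4}: invariant factors x + 3, (x + 3)^2.

Matrices are similar if and only if their invariant-factor lists agree; the partition into similarity classes is {M1, M3}, {M2}, {M4}.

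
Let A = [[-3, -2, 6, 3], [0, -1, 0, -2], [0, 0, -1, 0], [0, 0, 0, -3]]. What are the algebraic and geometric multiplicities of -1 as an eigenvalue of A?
The characteristic polynomial is (x + 1)^2(x + 3)^2, so the factor x + 1 appears with exponent 2: the algebraic multiplicity is 2.

rank(A + I) = 2, so the eigenspace has dimension 4 - 2 = 2: the geometric multiplicity is 2.

algebraic multiplicity 2, geometric multiplicity 2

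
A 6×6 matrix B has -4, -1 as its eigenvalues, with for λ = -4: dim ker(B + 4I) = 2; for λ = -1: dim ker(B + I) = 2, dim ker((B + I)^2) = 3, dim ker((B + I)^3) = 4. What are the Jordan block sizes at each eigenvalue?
λ = -4: successive nullity increments [2] count blocks of size ≥ k; block sizes are [1, 1].
λ = -1: successive nullity increments [2, 1, 1] count blocks of size ≥ k; block sizes are [3, 1].

Jordan blocks: (-4, 1), (-4, 1), (-1, 3), (-1, 1)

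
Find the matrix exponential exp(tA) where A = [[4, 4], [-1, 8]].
A has Jordan form J = [[6, 1], [0, 6]] with A = PJP^{-1}, so e^{tA} = P e^{tJ} P^{-1}.

For a Jordan block J_k(λ), e^{tJ_k(λ)} = e^{λt} · (I + tN + t^2 N^2/2! + ... + t^{k-1} N^{k-1}/(k-1)!) where N is the nilpotent superdiagonal part.

Assembling the blocks and conjugating back gives the entries of e^{tA} as shown above.

e^{tA} = [[(1 - 2*t)*e^{6*t}, 4*t*e^{6*t}], [-t*e^{6*t}, (2*t + 1)*e^{6*t}]]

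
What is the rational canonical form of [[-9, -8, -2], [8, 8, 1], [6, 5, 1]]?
R = [[0, 0, 5], [1, 0, 2], [0, 1, 0]]

The invariant factors of A (the non-unit diagonal entries of the Smith normal form of xI - A over ℚ[x]) are x^3 - 2x - 5, each dividing the next. The characteristic polynomial is their product, x^3 - 2x - 5.

The rational canonical form is the block-diagonal matrix of companion matrices C(f_i):
R = [[0, 0, 5], [1, 0, 2], [0, 1, 0]].

Note the characteristic polynomial does not split into linear factors over ℚ, so A has no Jordan form over ℚ; the rational canonical form exists over any field.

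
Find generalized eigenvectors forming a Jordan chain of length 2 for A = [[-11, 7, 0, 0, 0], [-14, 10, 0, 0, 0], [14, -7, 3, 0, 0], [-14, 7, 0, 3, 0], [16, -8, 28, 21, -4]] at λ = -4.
v_1 = [[-1, -1, 1, -1, 0]]^T, v_2 = [[0, 0, 0, 0, -1]]^T

We seek v_1 ∈ ker((A + 4I)^2) \ ker(A + 4I), then set v_{i+1} = (A + 4I) v_i.

One such chain is v_1 = [[-1, -1, 1, -1, 0]]^T, v_2 = [[0, 0, 0, 0, -1]]^T. Check: (A + 4I) v_2 = [[0, 0, 0, 0, 0]]^T = 0.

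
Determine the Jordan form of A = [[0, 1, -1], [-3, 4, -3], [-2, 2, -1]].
The characteristic polynomial is det(xI - A) = (x - 1)^3, so the eigenvalues are 1 (algebraic multiplicity 3).

For λ = 1: rank(A - I) = 1, rank((A - I)^2) = 0. The eigenspace has dimension 3 - 1 = 2, so there are 2 Jordan blocks; the rank sequence gives block sizes [2, 1].

Assembling the blocks gives the Jordan form J above.

J = [[1, 1, 0], [0, 1, 0], [0, 0, 1]]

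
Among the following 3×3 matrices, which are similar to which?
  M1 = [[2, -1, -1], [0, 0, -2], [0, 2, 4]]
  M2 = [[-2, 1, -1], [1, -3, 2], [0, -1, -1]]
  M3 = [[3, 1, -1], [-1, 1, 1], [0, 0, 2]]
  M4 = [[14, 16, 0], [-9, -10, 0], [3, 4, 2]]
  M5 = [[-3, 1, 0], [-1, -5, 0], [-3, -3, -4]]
3 classes: {M1, M3, M4}, {M2}, {M5}

Characteristic polynomials: χ_{M1} = (x - 2)^3, χ_{M2} = (x + 2)^3, χ_{M3} = (x - 2)^3, χ_{M4} = (x - 2)^3, χ_{M5} = (x + 4)^3.

{M1, M3, M4}: invariant factors x - 2, (x - 2)^2.

{M2}: invariant factors (x + 2)^3.

{M5}: invariant factors x + 4, (x + 4)^2.

Matrices are similar if and only if their invariant-factor lists agree; the partition into similarity classes is {M1, M3, M4}, {M2}, {M5}.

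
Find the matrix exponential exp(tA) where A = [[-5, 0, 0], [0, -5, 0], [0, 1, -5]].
e^{tA} = [[e^{-5*t}, 0, 0], [0, e^{-5*t}, 0], [0, t*e^{-5*t}, e^{-5*t}]]

A has Jordan form J = [[-5, 1, 0], [0, -5, 0], [0, 0, -5]] with A = PJP^{-1}, so e^{tA} = P e^{tJ} P^{-1}.

For a Jordan block J_k(λ), e^{tJ_k(λ)} = e^{λt} · (I + tN + t^2 N^2/2! + ... + t^{k-1} N^{k-1}/(k-1)!) where N is the nilpotent superdiagonal part.

Assembling the blocks and conjugating back gives the entries of e^{tA} as shown above.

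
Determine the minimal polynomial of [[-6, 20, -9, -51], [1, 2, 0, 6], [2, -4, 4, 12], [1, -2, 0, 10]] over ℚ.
The characteristic polynomial factors as (x - 4)^2(x - 1)^2. The minimal polynomial is ∏(x - λ)^{k_λ} where k_λ is the size of the largest Jordan block at λ.

For λ = 1: rank(A - I) = 3, and the largest Jordan block has size 2 (the smallest k with rank((A - I)^k) = rank((A - I)^(k+1))).
For λ = 4: rank(A - 4I) = 2, and the largest Jordan block has size 1 (the smallest k with rank((A - 4I)^k) = rank((A - 4I)^(k+1))).

So m_A(x) = (x - 4)(x - 1)^2.

m_A(x) = (x - 4)(x - 1)^2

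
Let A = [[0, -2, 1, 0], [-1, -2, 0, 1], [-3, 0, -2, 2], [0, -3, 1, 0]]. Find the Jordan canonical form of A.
J = [[-1, 1, 0, 0], [0, -1, 0, 0], [0, 0, -1, 1], [0, 0, 0, -1]]

The characteristic polynomial is det(xI - A) = (x + 1)^4, so the eigenvalues are -1 (algebraic multiplicity 4).

For λ = -1: rank(A + I) = 2, rank((A + I)^2) = 0. The eigenspace has dimension 4 - 2 = 2, so there are 2 Jordan blocks; the rank sequence gives block sizes [2, 2].

Assembling the blocks gives the Jordan form J above.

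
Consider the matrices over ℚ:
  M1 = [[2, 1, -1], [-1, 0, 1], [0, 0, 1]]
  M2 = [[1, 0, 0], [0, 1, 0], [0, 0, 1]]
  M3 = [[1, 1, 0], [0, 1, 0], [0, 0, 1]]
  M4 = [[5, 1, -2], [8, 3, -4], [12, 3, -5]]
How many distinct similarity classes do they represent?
2 classes: {M1, M3, M4}, {M2}

Characteristic polynomials: χ_{M1} = (x - 1)^3, χ_{M2} = (x - 1)^3, χ_{M3} = (x - 1)^3, χ_{M4} = (x - 1)^3.

{M1, M3, M4}: invariant factors x - 1, (x - 1)^2.

{M2}: invariant factors x - 1, x - 1, x - 1.

Matrices are similar if and only if their invariant-factor lists agree; the partition into similarity classes is {M1, M3, M4}, {M2}.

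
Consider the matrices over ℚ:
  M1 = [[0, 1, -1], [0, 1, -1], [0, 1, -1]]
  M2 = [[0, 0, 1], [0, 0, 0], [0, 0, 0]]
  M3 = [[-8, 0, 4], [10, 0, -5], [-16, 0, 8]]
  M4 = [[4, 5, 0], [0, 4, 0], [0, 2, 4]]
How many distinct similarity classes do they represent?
Characteristic polynomials: χ_{M1} = x^3, χ_{M2} = x^3, χ_{M3} = x^3, χ_{M4} = (x - 4)^3.

{M1, M2, M3}: invariant factors x, x^2.

{M4}: invariant factors x - 4, (x - 4)^2.

Matrices are similar if and only if their invariant-factor lists agree; the partition into similarity classes is {M1, M2, M3}, {M4}.

2 classes: {M1, M2, M3}, {M4}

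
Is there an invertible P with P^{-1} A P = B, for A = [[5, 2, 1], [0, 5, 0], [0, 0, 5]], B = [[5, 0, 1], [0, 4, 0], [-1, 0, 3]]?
No.

trace(A) = 15 but trace(B) = 12. The trace is a similarity invariant, so A and B are not similar.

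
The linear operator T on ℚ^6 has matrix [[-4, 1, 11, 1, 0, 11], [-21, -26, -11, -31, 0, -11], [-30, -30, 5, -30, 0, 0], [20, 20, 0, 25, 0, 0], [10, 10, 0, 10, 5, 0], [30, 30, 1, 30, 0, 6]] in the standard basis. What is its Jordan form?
J = [[-5, 1, 0, 0, 0, 0], [0, -5, 0, 0, 0, 0], [0, 0, 5, 0, 0, 0], [0, 0, 0, 5, 0, 0], [0, 0, 0, 0, 5, 0], [0, 0, 0, 0, 0, 6]]

The characteristic polynomial is det(xI - A) = (x - 6)(x - 5)^3(x + 5)^2, so the eigenvalues are -5 (algebraic multiplicity 2), 5 (algebraic multiplicity 3), 6 (algebraic multiplicity 1).

For λ = -5: rank(A + 5I) = 5, rank((A + 5I)^2) = 4. The eigenspace has dimension 6 - 5 = 1, so there is 1 Jordan block; the rank sequence gives block sizes [2].

For λ = 5: rank(A - 5I) = 3. The eigenspace has dimension 6 - 3 = 3, so there are 3 Jordan blocks; the rank sequence gives block sizes [1, 1, 1].

For λ = 6: algebraic multiplicity 1 gives one 1×1 block.

Assembling the blocks gives the Jordan form J above.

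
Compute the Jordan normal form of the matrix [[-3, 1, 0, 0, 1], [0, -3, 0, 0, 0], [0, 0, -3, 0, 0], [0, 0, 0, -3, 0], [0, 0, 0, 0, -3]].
The characteristic polynomial is det(xI - A) = (x + 3)^5, so the eigenvalues are -3 (algebraic multiplicity 5).

For λ = -3: rank(A + 3I) = 1, rank((A + 3I)^2) = 0. The eigenspace has dimension 5 - 1 = 4, so there are 4 Jordan blocks; the rank sequence gives block sizes [2, 1, 1, 1].

Assembling the blocks gives the Jordan form J above.

J = [[-3, 1, 0, 0, 0], [0, -3, 0, 0, 0], [0, 0, -3, 0, 0], [0, 0, 0, -3, 0], [0, 0, 0, 0, -3]]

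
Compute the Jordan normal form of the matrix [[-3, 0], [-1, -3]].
J = [[-3, 1], [0, -3]]

The characteristic polynomial is det(xI - A) = (x + 3)^2, so the eigenvalues are -3 (algebraic multiplicity 2).

For λ = -3: rank(A + 3I) = 1, rank((A + 3I)^2) = 0. The eigenspace has dimension 2 - 1 = 1, so there is 1 Jordan block; the rank sequence gives block sizes [2].

Assembling the blocks gives the Jordan form J above.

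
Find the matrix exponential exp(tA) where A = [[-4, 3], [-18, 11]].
A has Jordan form J = [[2, 0], [0, 5]] with A = PJP^{-1}, so e^{tA} = P e^{tJ} P^{-1}.

For a Jordan block J_k(λ), e^{tJ_k(λ)} = e^{λt} · (I + tN + t^2 N^2/2! + ... + t^{k-1} N^{k-1}/(k-1)!) where N is the nilpotent superdiagonal part.

Assembling the blocks and conjugating back gives the entries of e^{tA} as shown above.

e^{tA} = [[(3 - 2*e^{3*t})*e^{2*t}, e^{5*t} - e^{2*t}], [6*(1 - e^{3*t})*e^{2*t}, (3*e^{3*t} - 2)*e^{2*t}]]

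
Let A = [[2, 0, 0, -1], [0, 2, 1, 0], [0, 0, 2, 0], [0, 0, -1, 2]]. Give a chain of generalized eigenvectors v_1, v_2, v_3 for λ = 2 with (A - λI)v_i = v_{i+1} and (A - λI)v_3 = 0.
We seek v_1 ∈ ker((A - 2I)^3) \ ker((A - 2I)^2), then set v_{i+1} = (A - 2I) v_i.

One such chain is v_1 = [[1, 0, 1, 0]]^T, v_2 = [[0, 1, 0, -1]]^T, v_3 = [[1, 0, 0, 0]]^T. Check: (A - 2I) v_3 = [[0, 0, 0, 0]]^T = 0.

v_1 = [[1, 0, 1, 0]]^T, v_2 = [[0, 1, 0, -1]]^T, v_3 = [[1, 0, 0, 0]]^T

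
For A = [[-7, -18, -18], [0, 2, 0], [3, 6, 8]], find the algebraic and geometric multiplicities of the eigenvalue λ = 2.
algebraic multiplicity 2, geometric multiplicity 2

The characteristic polynomial is (x - 2)^2(x + 1), so the factor x - 2 appears with exponent 2: the algebraic multiplicity is 2.

rank(A - 2I) = 1, so the eigenspace has dimension 3 - 1 = 2: the geometric multiplicity is 2.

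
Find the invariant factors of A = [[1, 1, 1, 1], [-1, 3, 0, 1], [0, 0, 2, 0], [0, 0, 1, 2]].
The Jordan structure of A has elementary divisors (x - 2)^2, (x - 2)^2. Arranging the block sizes at each eigenvalue in decreasing order and taking row products gives the invariant factors.

Invariant factors (smallest first, each dividing the next): (x - 2)^2, (x - 2)^2.

Check: the last factor (x - 2)^2 is the minimal polynomial, and the product (x - 2)^4 is the characteristic polynomial.

(x - 2)^2, (x - 2)^2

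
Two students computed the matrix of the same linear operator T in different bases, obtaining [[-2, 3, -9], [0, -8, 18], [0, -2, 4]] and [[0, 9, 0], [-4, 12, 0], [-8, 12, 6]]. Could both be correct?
trace(A) = -6 but trace(B) = 18. The trace is a similarity invariant, so A and B are not similar.

No.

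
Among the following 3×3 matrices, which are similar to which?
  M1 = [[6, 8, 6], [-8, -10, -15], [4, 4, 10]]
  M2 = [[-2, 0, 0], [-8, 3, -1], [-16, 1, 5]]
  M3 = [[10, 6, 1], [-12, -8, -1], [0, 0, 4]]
Characteristic polynomials: χ_{M1} = (x - 4)^2(x + 2), χ_{M2} = (x - 4)^2(x + 2), χ_{M3} = (x - 4)^2(x + 2).

{M1, M2, M3}: invariant factors (x - 4)^2(x + 2).

Matrices are similar if and only if their invariant-factor lists agree; the partition into similarity classes is {M1, M2, M3}.

1 class: {M1, M2, M3}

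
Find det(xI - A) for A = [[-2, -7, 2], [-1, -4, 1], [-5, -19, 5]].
χ_A(x) = x^2(x + 1)

xI - A = [[x + 2, 7, -2], [1, x + 4, -1], [5, 19, x - 5]].

Expanding det(xI - A) along the first row:
det(xI - A) = + (x + 2)·det([[x + 4, -1], [19, x - 5]]) - (7)·det([[1, -1], [5, x - 5]]) + (-2)·det([[1, x + 4], [5, 19]]).

Evaluating gives χ_A(x) = x^3 + x^2 = x^2(x + 1).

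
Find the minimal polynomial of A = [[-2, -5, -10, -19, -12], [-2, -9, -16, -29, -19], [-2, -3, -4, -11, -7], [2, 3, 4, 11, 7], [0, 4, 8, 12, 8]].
m_A(x) = x^2(x - 2)^2

The characteristic polynomial factors as x^3(x - 2)^2. The minimal polynomial is ∏(x - λ)^{k_λ} where k_λ is the size of the largest Jordan block at λ.

For λ = 0: rank(A) = 3, and the largest Jordan block has size 2 (the smallest k with rank(A^k) = rank(A^(k+1))).
For λ = 2: rank(A - 2I) = 4, and the largest Jordan block has size 2 (the smallest k with rank((A - 2I)^k) = rank((A - 2I)^(k+1))).

So m_A(x) = x^2(x - 2)^2.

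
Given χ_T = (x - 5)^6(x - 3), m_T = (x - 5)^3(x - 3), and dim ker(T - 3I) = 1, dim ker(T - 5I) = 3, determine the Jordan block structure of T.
Jordan blocks: (3, 1), (5, 3), (5, 2), (5, 1)

λ = 3: algebraic multiplicity 1 (exponent in χ_T), largest block size 1 (exponent in m_T), 1 block (geometric multiplicity). This forces block sizes [1].
λ = 5: algebraic multiplicity 6 (exponent in χ_T), largest block size 3 (exponent in m_T), 3 blocks (geometric multiplicity). These force block sizes [3, 2, 1].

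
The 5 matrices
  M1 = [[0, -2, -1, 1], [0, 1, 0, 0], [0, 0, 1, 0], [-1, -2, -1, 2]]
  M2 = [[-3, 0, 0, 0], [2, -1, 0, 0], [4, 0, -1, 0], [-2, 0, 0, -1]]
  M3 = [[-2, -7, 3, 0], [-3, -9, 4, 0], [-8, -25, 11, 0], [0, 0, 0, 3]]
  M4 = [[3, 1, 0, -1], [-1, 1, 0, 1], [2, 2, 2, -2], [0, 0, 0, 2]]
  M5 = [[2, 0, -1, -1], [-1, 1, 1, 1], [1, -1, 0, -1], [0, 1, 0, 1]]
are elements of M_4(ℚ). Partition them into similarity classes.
Characteristic polynomials: χ_{M1} = (x - 1)^4, χ_{M2} = (x + 1)^3(x + 3), χ_{M3} = x^3(x - 3), χ_{M4} = (x - 2)^4, χ_{M5} = (x - 1)^4.

{M1}: invariant factors x - 1, x - 1, (x - 1)^2.

{M2}: invariant factors x + 1, x + 1, (x + 1)(x + 3).

{M3}: invariant factors x^3(x - 3).

{M4}: invariant factors x - 2, x - 2, (x - 2)^2.

{M5}: invariant factors x - 1, (x - 1)^3.

Matrices are similar if and only if their invariant-factor lists agree; the partition into similarity classes is {M1}, {M2}, {M3}, {M4}, {M5}.

5 classes: {M1}, {M2}, {M3}, {M4}, {M5}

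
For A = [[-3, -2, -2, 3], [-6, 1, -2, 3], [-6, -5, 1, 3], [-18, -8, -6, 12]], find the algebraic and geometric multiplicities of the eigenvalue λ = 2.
The characteristic polynomial is (x - 3)^3(x - 2), so the factor x - 2 appears with exponent 1: the algebraic multiplicity is 1.

rank(A - 2I) = 3, so the eigenspace has dimension 4 - 3 = 1: the geometric multiplicity is 1.

algebraic multiplicity 1, geometric multiplicity 1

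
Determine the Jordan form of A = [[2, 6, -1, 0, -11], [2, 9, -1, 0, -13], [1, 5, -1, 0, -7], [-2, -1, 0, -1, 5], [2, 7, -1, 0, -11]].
J = [[-1, 1, 0, 0, 0], [0, -1, 1, 0, 0], [0, 0, -1, 0, 0], [0, 0, 0, -1, 0], [0, 0, 0, 0, 2]]

The characteristic polynomial is det(xI - A) = (x - 2)(x + 1)^4, so the eigenvalues are -1 (algebraic multiplicity 4), 2 (algebraic multiplicity 1).

For λ = -1: rank(A + I) = 3, rank((A + I)^2) = 2, rank((A + I)^3) = 1. The eigenspace has dimension 5 - 3 = 2, so there are 2 Jordan blocks; the rank sequence gives block sizes [3, 1].

For λ = 2: algebraic multiplicity 1 gives one 1×1 block.

Assembling the blocks gives the Jordan form J above.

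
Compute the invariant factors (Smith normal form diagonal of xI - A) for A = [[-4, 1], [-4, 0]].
The Jordan structure of A has elementary divisors (x + 2)^2. Arranging the block sizes at each eigenvalue in decreasing order and taking row products gives the invariant factors.

Invariant factors (smallest first, each dividing the next): (x + 2)^2.

Check: the last factor (x + 2)^2 is the minimal polynomial, and the product (x + 2)^2 is the characteristic polynomial.

(x + 2)^2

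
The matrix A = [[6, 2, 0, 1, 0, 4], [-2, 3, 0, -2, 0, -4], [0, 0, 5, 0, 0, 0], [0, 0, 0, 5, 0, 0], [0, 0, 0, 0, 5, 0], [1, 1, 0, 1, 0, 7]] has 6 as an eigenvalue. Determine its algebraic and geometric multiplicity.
The characteristic polynomial is (x - 6)(x - 5)^5, so the factor x - 6 appears with exponent 1: the algebraic multiplicity is 1.

rank(A - 6I) = 5, so the eigenspace has dimension 6 - 5 = 1: the geometric multiplicity is 1.

algebraic multiplicity 1, geometric multiplicity 1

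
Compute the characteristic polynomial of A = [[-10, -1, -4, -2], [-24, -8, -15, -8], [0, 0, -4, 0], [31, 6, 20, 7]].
χ_A(x) = (x + 3)(x + 4)^3

xI - A = [[x + 10, 1, 4, 2], [24, x + 8, 15, 8], [0, 0, x + 4, 0], [-31, -6, -20, x - 7]].

Expanding det(xI - A) along the first row:
det(xI - A) = + (x + 10)·det([[x + 8, 15, 8], [0, x + 4, 0], [-6, -20, x - 7]]) - (1)·det([[24, 15, 8], [0, x + 4, 0], [-31, -20, x - 7]]) + (4)·det([[24, x + 8, 8], [0, 0, 0], [-31, -6, x - 7]]) - (2)·det([[24, x + 8, 15], [0, 0, x + 4], [-31, -6, -20]]).

Evaluating gives χ_A(x) = x^4 + 15x^3 + 84x^2 + 208x + 192 = (x + 3)(x + 4)^3.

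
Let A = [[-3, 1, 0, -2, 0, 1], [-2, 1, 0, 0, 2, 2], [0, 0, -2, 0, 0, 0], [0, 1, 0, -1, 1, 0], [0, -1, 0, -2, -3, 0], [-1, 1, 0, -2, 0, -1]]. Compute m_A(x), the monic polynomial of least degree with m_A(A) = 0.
The characteristic polynomial factors as (x + 1)^3(x + 2)^3. The minimal polynomial is ∏(x - λ)^{k_λ} where k_λ is the size of the largest Jordan block at λ.

For λ = -2: rank(A + 2I) = 4, and the largest Jordan block has size 2 (the smallest k with rank((A + 2I)^k) = rank((A + 2I)^(k+1))).
For λ = -1: rank(A + I) = 5, and the largest Jordan block has size 3 (the smallest k with rank((A + I)^k) = rank((A + I)^(k+1))).

So m_A(x) = (x + 1)^3(x + 2)^2.

m_A(x) = (x + 1)^3(x + 2)^2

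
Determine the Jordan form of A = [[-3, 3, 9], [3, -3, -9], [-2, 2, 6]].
J = [[0, 1, 0], [0, 0, 0], [0, 0, 0]]

The characteristic polynomial is det(xI - A) = x^3, so the eigenvalues are 0 (algebraic multiplicity 3).

For λ = 0: rank(A) = 1, rank(A^2) = 0. The eigenspace has dimension 3 - 1 = 2, so there are 2 Jordan blocks; the rank sequence gives block sizes [2, 1].

Assembling the blocks gives the Jordan form J above.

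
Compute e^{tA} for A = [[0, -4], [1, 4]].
e^{tA} = [[(1 - 2*t)*e^{2*t}, -4*t*e^{2*t}], [t*e^{2*t}, (2*t + 1)*e^{2*t}]]

A has Jordan form J = [[2, 1], [0, 2]] with A = PJP^{-1}, so e^{tA} = P e^{tJ} P^{-1}.

For a Jordan block J_k(λ), e^{tJ_k(λ)} = e^{λt} · (I + tN + t^2 N^2/2! + ... + t^{k-1} N^{k-1}/(k-1)!) where N is the nilpotent superdiagonal part.

Assembling the blocks and conjugating back gives the entries of e^{tA} as shown above.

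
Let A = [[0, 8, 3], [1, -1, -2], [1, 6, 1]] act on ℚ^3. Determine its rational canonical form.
The invariant factors of A (the non-unit diagonal entries of the Smith normal form of xI - A over ℚ[x]) are x^3 + 3, each dividing the next. The characteristic polynomial is their product, x^3 + 3.

The rational canonical form is the block-diagonal matrix of companion matrices C(f_i):
R = [[0, 0, -3], [1, 0, 0], [0, 1, 0]].

Note the characteristic polynomial does not split into linear factors over ℚ, so A has no Jordan form over ℚ; the rational canonical form exists over any field.

R = [[0, 0, -3], [1, 0, 0], [0, 1, 0]]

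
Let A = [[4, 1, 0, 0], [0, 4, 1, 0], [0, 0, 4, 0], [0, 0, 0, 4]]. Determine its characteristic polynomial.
xI - A = [[x - 4, -1, 0, 0], [0, x - 4, -1, 0], [0, 0, x - 4, 0], [0, 0, 0, x - 4]].

Expanding det(xI - A) along the first row:
det(xI - A) = + (x - 4)·det([[x - 4, -1, 0], [0, x - 4, 0], [0, 0, x - 4]]) - (-1)·det([[0, -1, 0], [0, x - 4, 0], [0, 0, x - 4]]) + (0)·det([[0, x - 4, 0], [0, 0, 0], [0, 0, x - 4]]) - (0)·det([[0, x - 4, -1], [0, 0, x - 4], [0, 0, 0]]).

Evaluating gives χ_A(x) = x^4 - 16x^3 + 96x^2 - 256x + 256 = (x - 4)^4.

χ_A(x) = (x - 4)^4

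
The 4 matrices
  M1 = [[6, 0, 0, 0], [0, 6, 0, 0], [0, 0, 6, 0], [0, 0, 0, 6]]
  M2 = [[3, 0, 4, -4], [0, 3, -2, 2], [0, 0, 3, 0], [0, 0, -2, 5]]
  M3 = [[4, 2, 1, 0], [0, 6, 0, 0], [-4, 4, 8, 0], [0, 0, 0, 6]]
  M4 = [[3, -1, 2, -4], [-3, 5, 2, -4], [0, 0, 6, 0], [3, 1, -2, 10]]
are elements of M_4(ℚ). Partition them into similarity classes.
Characteristic polynomials: χ_{M1} = (x - 6)^4, χ_{M2} = (x - 5)(x - 3)^3, χ_{M3} = (x - 6)^4, χ_{M4} = (x - 6)^4.

{M1}: invariant factors x - 6, x - 6, x - 6, x - 6.

{M2}: invariant factors x - 3, x - 3, (x - 5)(x - 3).

{M3, M4}: invariant factors x - 6, x - 6, (x - 6)^2.

Matrices are similar if and only if their invariant-factor lists agree; the partition into similarity classes is {M1}, {M2}, {M3, M4}.

3 classes: {M1}, {M2}, {M3, M4}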